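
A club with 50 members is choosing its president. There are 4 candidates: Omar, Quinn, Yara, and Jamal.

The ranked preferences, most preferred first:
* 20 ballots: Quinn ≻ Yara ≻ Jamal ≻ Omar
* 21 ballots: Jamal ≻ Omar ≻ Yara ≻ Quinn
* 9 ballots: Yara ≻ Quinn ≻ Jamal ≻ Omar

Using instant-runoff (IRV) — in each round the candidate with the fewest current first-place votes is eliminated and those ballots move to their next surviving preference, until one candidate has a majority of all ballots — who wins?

Round 1: Omar 0, Quinn 20, Yara 9, Jamal 21. Omar eliminated.
Round 2: Quinn 20, Yara 9, Jamal 21. Yara eliminated.
Round 3: Quinn 29, Jamal 21. Quinn has a majority (≥26).

Quinn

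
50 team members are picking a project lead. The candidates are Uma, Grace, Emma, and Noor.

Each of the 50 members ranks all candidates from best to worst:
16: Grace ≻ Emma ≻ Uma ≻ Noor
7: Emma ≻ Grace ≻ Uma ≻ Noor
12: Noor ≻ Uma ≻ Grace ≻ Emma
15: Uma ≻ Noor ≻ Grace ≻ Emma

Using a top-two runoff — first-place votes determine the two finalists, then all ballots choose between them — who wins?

Round 1 first-place votes: Uma 15, Grace 16, Emma 7, Noor 12. Grace and Uma advance.
Runoff: Grace is ranked above Uma on 23 ballots, Uma above Grace on 27.

Uma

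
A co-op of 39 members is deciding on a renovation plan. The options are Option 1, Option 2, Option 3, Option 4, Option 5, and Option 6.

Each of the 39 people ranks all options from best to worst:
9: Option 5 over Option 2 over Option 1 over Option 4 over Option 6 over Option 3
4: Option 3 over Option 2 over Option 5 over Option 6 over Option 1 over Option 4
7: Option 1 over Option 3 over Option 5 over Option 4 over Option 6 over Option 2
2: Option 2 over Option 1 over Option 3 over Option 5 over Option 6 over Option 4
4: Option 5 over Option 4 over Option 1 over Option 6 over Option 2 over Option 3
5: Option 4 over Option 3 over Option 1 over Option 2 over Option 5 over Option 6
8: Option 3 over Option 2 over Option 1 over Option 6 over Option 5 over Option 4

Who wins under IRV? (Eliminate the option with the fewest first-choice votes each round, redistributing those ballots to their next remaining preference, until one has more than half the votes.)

Option 3

Round 1: Option 1 7, Option 2 2, Option 3 12, Option 4 5, Option 5 13, Option 6 0. Option 6 eliminated.
Round 2: Option 1 7, Option 2 2, Option 3 12, Option 4 5, Option 5 13. Option 2 eliminated.
Round 3: Option 1 9, Option 3 12, Option 4 5, Option 5 13. Option 4 eliminated.
Round 4: Option 1 9, Option 3 17, Option 5 13. Option 1 eliminated.
Round 5: Option 3 26, Option 5 13. Option 3 has a majority (≥20).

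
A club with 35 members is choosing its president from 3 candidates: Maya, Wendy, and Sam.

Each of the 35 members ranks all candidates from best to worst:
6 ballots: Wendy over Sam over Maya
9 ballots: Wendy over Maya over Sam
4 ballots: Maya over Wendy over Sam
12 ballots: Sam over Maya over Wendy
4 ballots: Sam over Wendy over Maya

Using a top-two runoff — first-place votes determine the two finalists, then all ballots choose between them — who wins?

Round 1 first-place votes: Maya 4, Wendy 15, Sam 16. Sam and Wendy advance.
Runoff: Sam is ranked above Wendy on 16 ballots, Wendy above Sam on 19.

Wendy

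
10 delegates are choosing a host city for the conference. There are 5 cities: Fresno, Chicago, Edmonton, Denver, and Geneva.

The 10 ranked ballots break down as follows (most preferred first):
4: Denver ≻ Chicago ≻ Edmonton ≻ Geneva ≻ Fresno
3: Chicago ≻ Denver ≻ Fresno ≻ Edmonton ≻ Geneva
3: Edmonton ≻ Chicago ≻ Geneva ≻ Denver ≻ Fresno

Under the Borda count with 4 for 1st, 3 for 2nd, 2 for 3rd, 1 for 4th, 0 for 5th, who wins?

Fresno: 4×0 + 3×2 + 3×0 = 6
Chicago: 4×3 + 3×4 + 3×3 = 33
Edmonton: 4×2 + 3×1 + 3×4 = 23
Denver: 4×4 + 3×3 + 3×1 = 28
Geneva: 4×1 + 3×0 + 3×2 = 10

Chicago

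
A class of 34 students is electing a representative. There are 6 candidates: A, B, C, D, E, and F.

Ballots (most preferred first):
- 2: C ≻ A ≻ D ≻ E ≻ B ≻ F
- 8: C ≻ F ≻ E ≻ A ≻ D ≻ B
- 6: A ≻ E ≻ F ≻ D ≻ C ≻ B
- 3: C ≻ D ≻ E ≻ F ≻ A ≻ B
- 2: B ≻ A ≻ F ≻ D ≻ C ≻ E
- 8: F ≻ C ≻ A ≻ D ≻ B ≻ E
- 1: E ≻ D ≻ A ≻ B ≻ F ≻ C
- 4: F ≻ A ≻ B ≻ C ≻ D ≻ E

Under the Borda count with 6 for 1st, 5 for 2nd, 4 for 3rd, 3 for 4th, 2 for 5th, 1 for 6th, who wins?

A: 2×5 + 8×3 + 6×6 + 3×2 + 2×5 + 8×4 + 1×4 + 4×5 = 142
B: 2×2 + 8×1 + 6×1 + 3×1 + 2×6 + 8×2 + 1×3 + 4×4 = 68
C: 2×6 + 8×6 + 6×2 + 3×6 + 2×2 + 8×5 + 1×1 + 4×3 = 147
D: 2×4 + 8×2 + 6×3 + 3×5 + 2×3 + 8×3 + 1×5 + 4×2 = 100
E: 2×3 + 8×4 + 6×5 + 3×4 + 2×1 + 8×1 + 1×6 + 4×1 = 100
F: 2×1 + 8×5 + 6×4 + 3×3 + 2×4 + 8×6 + 1×2 + 4×6 = 157

F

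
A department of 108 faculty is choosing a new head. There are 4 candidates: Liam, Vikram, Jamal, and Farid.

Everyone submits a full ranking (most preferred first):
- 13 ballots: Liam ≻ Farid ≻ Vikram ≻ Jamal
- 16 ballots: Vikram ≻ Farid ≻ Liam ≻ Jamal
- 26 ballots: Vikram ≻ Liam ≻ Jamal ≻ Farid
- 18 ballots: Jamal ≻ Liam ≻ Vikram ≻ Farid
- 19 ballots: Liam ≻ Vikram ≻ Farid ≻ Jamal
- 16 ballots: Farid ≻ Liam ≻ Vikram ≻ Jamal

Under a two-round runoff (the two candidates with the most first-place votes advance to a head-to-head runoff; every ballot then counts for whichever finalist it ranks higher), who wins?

Liam

Round 1 first-place votes: Liam 32, Vikram 42, Jamal 18, Farid 16. Vikram and Liam advance.
Runoff: Vikram is ranked above Liam on 42 ballots, Liam above Vikram on 66.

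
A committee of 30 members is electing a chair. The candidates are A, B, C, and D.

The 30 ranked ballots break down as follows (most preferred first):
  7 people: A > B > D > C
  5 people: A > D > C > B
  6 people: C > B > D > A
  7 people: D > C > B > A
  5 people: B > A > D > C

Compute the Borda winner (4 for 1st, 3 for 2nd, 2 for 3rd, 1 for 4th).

A: 7×4 + 5×4 + 6×1 + 7×1 + 5×3 = 76
B: 7×3 + 5×1 + 6×3 + 7×2 + 5×4 = 78
C: 7×1 + 5×2 + 6×4 + 7×3 + 5×1 = 67
D: 7×2 + 5×3 + 6×2 + 7×4 + 5×2 = 79

D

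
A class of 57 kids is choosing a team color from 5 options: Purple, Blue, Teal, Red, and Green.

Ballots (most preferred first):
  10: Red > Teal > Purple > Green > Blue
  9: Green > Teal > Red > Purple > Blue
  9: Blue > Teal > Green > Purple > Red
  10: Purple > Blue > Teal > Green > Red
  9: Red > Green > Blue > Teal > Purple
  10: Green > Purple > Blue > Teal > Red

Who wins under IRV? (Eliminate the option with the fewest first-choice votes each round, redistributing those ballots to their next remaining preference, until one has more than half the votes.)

Round 1: Purple 10, Blue 9, Teal 0, Red 19, Green 19. Teal eliminated.
Round 2: Purple 10, Blue 9, Red 19, Green 19. Blue eliminated.
Round 3: Purple 10, Red 19, Green 28. Purple eliminated.
Round 4: Red 19, Green 38. Green has a majority (≥29).

Green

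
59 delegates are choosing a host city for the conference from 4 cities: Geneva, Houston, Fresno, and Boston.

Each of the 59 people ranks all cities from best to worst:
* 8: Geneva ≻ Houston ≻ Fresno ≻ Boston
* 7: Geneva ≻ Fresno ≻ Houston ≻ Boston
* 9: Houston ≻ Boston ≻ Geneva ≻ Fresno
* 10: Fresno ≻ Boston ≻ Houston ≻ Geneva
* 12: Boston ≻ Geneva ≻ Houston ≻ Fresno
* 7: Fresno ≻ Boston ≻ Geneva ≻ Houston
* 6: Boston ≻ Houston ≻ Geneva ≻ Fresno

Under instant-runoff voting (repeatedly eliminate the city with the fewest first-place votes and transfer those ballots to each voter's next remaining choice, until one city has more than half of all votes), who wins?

Round 1: Geneva 15, Houston 9, Fresno 17, Boston 18. Houston eliminated.
Round 2: Geneva 15, Fresno 17, Boston 27. Geneva eliminated.
Round 3: Fresno 32, Boston 27. Fresno has a majority (≥30).

Fresno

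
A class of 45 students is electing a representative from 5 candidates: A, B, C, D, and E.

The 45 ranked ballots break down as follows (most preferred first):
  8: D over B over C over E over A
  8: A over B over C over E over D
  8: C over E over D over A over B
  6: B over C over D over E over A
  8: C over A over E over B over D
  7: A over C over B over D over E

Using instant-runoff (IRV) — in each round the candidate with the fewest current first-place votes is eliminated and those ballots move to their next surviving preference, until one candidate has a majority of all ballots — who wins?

Round 1: A 15, B 6, C 16, D 8, E 0. E eliminated.
Round 2: A 15, B 6, C 16, D 8. B eliminated.
Round 3: A 15, C 22, D 8. D eliminated.
Round 4: A 15, C 30. C has a majority (≥23).

C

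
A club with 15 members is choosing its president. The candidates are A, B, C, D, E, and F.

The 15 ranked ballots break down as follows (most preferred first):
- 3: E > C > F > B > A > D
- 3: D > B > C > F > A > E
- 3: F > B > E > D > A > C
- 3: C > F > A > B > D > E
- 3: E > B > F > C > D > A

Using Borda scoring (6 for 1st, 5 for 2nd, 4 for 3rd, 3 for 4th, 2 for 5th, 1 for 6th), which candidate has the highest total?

A: 3×2 + 3×2 + 3×2 + 3×4 + 3×1 = 33
B: 3×3 + 3×5 + 3×5 + 3×3 + 3×5 = 63
C: 3×5 + 3×4 + 3×1 + 3×6 + 3×3 = 57
D: 3×1 + 3×6 + 3×3 + 3×2 + 3×2 = 42
E: 3×6 + 3×1 + 3×4 + 3×1 + 3×6 = 54
F: 3×4 + 3×3 + 3×6 + 3×5 + 3×4 = 66

F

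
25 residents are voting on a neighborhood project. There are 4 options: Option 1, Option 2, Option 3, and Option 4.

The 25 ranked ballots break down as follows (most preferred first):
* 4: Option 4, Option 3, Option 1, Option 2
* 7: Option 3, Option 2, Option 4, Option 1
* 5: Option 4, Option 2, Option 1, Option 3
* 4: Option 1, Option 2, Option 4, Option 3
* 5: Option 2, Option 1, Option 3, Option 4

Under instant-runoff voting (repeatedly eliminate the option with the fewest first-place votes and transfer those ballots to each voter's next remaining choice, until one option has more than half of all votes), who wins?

Round 1: Option 1 4, Option 2 5, Option 3 7, Option 4 9. Option 1 eliminated.
Round 2: Option 2 9, Option 3 7, Option 4 9. Option 3 eliminated.
Round 3: Option 2 16, Option 4 9. Option 2 has a majority (≥13).

Option 2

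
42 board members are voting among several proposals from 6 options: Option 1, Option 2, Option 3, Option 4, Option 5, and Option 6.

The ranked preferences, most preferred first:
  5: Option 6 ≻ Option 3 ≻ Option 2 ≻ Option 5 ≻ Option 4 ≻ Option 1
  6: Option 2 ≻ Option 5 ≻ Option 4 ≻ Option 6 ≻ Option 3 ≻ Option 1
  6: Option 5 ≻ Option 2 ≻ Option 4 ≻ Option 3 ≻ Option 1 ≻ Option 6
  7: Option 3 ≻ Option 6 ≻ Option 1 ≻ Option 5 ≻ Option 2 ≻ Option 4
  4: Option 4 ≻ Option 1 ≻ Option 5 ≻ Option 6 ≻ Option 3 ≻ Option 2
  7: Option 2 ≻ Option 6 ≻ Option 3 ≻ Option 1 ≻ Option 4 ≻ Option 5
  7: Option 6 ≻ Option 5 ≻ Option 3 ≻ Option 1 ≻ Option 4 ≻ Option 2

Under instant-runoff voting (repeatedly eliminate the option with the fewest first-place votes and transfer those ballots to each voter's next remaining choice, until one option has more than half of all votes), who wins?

Option 6

Round 1: Option 1 0, Option 2 13, Option 3 7, Option 4 4, Option 5 6, Option 6 12. Option 1 eliminated.
Round 2: Option 2 13, Option 3 7, Option 4 4, Option 5 6, Option 6 12. Option 4 eliminated.
Round 3: Option 2 13, Option 3 7, Option 5 10, Option 6 12. Option 3 eliminated.
Round 4: Option 2 13, Option 5 10, Option 6 19. Option 5 eliminated.
Round 5: Option 2 19, Option 6 23. Option 6 has a majority (≥22).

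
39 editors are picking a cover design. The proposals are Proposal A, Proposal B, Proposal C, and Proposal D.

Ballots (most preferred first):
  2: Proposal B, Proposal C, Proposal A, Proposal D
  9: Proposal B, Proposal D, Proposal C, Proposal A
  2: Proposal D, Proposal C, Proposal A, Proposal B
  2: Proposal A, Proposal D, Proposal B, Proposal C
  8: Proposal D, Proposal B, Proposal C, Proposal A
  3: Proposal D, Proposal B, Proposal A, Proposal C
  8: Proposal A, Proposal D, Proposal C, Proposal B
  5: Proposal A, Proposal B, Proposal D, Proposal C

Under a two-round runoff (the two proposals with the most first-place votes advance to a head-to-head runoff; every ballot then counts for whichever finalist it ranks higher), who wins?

Proposal D

Round 1 first-place votes: Proposal A 15, Proposal B 11, Proposal C 0, Proposal D 13. Proposal A and Proposal D advance.
Runoff: Proposal A is ranked above Proposal D on 17 ballots, Proposal D above Proposal A on 22.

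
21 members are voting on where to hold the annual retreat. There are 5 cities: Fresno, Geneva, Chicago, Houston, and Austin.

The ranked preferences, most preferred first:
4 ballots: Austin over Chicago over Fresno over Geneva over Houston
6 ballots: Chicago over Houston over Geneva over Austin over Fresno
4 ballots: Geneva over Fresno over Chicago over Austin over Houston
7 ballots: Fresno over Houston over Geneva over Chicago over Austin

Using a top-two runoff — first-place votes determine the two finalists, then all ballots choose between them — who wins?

Round 1 first-place votes: Fresno 7, Geneva 4, Chicago 6, Houston 0, Austin 4. Fresno and Chicago advance.
Runoff: Fresno is ranked above Chicago on 11 ballots, Chicago above Fresno on 10.

Fresno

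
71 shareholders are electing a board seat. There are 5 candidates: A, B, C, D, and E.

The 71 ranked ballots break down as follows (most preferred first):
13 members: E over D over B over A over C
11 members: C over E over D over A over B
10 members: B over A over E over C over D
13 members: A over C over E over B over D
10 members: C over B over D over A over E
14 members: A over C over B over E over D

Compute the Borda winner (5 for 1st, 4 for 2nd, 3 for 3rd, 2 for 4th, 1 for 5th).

C

A: 13×2 + 11×2 + 10×4 + 13×5 + 10×2 + 14×5 = 243
B: 13×3 + 11×1 + 10×5 + 13×2 + 10×4 + 14×3 = 208
C: 13×1 + 11×5 + 10×2 + 13×4 + 10×5 + 14×4 = 246
D: 13×4 + 11×3 + 10×1 + 13×1 + 10×3 + 14×1 = 152
E: 13×5 + 11×4 + 10×3 + 13×3 + 10×1 + 14×2 = 216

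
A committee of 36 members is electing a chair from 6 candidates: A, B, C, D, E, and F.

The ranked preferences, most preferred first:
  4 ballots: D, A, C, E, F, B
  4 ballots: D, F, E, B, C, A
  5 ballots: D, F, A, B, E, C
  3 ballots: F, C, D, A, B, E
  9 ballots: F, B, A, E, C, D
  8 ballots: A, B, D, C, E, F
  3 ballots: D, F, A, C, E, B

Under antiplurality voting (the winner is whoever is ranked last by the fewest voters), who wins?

E

Last-place votes: A 4, B 7, C 5, D 9, E 3, F 8.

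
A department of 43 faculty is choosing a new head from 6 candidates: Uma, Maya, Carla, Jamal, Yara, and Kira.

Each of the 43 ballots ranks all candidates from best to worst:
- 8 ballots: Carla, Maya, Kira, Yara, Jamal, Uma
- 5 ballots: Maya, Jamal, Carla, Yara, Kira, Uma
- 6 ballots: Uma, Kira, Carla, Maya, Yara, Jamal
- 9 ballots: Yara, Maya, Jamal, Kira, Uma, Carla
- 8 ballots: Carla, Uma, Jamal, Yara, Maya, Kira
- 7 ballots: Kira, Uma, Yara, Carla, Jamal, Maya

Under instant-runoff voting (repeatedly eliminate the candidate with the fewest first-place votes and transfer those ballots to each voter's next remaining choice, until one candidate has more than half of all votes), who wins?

Round 1: Uma 6, Maya 5, Carla 16, Jamal 0, Yara 9, Kira 7. Jamal eliminated.
Round 2: Uma 6, Maya 5, Carla 16, Yara 9, Kira 7. Maya eliminated.
Round 3: Uma 6, Carla 21, Yara 9, Kira 7. Uma eliminated.
Round 4: Carla 21, Yara 9, Kira 13. Yara eliminated.
Round 5: Carla 21, Kira 22. Kira has a majority (≥22).

Kira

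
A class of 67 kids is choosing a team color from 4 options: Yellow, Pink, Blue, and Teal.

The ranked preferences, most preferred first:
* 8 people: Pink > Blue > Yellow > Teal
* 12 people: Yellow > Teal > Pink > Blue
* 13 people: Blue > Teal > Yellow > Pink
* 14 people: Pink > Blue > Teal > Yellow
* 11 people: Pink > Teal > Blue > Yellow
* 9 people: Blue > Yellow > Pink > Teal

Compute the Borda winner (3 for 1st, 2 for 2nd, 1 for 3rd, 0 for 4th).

Yellow: 8×1 + 12×3 + 13×1 + 14×0 + 11×0 + 9×2 = 75
Pink: 8×3 + 12×1 + 13×0 + 14×3 + 11×3 + 9×1 = 120
Blue: 8×2 + 12×0 + 13×3 + 14×2 + 11×1 + 9×3 = 121
Teal: 8×0 + 12×2 + 13×2 + 14×1 + 11×2 + 9×0 = 86

Blue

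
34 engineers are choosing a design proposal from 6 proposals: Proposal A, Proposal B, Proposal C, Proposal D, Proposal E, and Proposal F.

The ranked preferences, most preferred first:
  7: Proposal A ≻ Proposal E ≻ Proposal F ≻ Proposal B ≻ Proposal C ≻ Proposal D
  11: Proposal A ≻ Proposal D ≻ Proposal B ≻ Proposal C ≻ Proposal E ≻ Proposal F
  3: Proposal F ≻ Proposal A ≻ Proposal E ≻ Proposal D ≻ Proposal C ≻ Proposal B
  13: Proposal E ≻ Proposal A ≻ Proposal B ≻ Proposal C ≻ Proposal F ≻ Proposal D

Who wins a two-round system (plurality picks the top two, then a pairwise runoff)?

Round 1 first-place votes: Proposal A 18, Proposal B 0, Proposal C 0, Proposal D 0, Proposal E 13, Proposal F 3. Proposal A and Proposal E advance.
Runoff: Proposal A is ranked above Proposal E on 21 ballots, Proposal E above Proposal A on 13.

Proposal A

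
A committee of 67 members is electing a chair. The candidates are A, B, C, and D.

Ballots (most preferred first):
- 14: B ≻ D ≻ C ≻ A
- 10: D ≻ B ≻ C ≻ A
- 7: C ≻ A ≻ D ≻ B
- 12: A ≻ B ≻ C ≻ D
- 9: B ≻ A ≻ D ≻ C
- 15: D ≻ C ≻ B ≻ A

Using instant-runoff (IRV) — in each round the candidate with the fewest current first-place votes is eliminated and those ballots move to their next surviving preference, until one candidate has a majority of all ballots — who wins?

B

Round 1: A 12, B 23, C 7, D 25. C eliminated.
Round 2: A 19, B 23, D 25. A eliminated.
Round 3: B 35, D 32. B has a majority (≥34).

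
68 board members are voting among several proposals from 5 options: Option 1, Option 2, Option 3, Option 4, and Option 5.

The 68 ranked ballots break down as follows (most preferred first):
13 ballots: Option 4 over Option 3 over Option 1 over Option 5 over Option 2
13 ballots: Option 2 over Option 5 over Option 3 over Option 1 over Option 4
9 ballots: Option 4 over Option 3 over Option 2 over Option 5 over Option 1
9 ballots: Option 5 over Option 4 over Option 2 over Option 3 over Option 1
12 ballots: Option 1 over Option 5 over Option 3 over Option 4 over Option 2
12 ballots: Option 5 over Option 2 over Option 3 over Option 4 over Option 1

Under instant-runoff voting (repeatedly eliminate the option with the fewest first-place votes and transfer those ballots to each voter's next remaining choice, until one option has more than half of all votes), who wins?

Round 1: Option 1 12, Option 2 13, Option 3 0, Option 4 22, Option 5 21. Option 3 eliminated.
Round 2: Option 1 12, Option 2 13, Option 4 22, Option 5 21. Option 1 eliminated.
Round 3: Option 2 13, Option 4 22, Option 5 33. Option 2 eliminated.
Round 4: Option 4 22, Option 5 46. Option 5 has a majority (≥35).

Option 5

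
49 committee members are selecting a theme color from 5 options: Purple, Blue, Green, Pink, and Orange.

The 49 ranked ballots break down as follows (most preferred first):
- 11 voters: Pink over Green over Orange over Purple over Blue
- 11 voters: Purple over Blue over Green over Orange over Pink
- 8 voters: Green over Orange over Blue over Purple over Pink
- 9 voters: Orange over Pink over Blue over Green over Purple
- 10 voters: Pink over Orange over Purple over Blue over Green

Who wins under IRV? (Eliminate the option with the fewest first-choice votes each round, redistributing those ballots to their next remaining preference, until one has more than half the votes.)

Orange

Round 1: Purple 11, Blue 0, Green 8, Pink 21, Orange 9. Blue eliminated.
Round 2: Purple 11, Green 8, Pink 21, Orange 9. Green eliminated.
Round 3: Purple 11, Pink 21, Orange 17. Purple eliminated.
Round 4: Pink 21, Orange 28. Orange has a majority (≥25).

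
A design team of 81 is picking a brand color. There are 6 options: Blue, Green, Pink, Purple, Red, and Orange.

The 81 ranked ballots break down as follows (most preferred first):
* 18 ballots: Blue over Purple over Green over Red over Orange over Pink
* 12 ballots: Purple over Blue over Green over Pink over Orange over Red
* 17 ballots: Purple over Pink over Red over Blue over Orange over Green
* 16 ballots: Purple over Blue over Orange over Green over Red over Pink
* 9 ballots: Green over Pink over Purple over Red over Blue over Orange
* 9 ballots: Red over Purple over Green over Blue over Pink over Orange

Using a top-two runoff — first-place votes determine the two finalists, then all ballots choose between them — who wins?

Purple

Round 1 first-place votes: Blue 18, Green 9, Pink 0, Purple 45, Red 9, Orange 0. Purple and Blue advance.
Runoff: Purple is ranked above Blue on 63 ballots, Blue above Purple on 18.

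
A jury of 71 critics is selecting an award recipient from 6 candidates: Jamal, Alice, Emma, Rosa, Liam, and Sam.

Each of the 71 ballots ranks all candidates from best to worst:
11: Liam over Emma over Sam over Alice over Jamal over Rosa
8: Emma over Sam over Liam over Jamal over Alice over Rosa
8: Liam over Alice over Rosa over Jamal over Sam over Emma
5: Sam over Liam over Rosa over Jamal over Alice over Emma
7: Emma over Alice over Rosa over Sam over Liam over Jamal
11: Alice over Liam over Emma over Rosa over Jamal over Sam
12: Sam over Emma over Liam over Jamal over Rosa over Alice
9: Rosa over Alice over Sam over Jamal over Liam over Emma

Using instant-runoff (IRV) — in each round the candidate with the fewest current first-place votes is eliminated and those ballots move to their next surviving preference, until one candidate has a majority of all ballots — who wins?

Round 1: Jamal 0, Alice 11, Emma 15, Rosa 9, Liam 19, Sam 17. Jamal eliminated.
Round 2: Alice 11, Emma 15, Rosa 9, Liam 19, Sam 17. Rosa eliminated.
Round 3: Alice 20, Emma 15, Liam 19, Sam 17. Emma eliminated.
Round 4: Alice 27, Liam 19, Sam 25. Liam eliminated.
Round 5: Alice 35, Sam 36. Sam has a majority (≥36).

Sam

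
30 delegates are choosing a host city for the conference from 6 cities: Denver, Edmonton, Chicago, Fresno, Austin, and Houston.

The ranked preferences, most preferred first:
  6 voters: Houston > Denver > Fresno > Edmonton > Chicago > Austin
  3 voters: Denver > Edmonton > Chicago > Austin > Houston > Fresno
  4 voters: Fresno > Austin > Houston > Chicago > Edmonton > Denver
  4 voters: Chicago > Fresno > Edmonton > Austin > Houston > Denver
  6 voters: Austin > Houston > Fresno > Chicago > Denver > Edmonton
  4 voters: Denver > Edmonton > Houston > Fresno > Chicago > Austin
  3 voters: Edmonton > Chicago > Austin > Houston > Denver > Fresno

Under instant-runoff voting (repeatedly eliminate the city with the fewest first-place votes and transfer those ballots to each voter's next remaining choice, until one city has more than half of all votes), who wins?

Austin

Round 1: Denver 7, Edmonton 3, Chicago 4, Fresno 4, Austin 6, Houston 6. Edmonton eliminated.
Round 2: Denver 7, Chicago 7, Fresno 4, Austin 6, Houston 6. Fresno eliminated.
Round 3: Denver 7, Chicago 7, Austin 10, Houston 6. Houston eliminated.
Round 4: Denver 13, Chicago 7, Austin 10. Chicago eliminated.
Round 5: Denver 13, Austin 17. Austin has a majority (≥16).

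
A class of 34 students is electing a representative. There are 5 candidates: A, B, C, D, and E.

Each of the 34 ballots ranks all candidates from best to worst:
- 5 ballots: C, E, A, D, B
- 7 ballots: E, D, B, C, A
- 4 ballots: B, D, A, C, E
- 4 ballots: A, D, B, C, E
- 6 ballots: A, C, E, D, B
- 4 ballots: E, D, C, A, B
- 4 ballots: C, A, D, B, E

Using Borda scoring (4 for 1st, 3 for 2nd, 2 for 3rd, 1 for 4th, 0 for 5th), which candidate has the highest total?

A: 5×2 + 7×0 + 4×2 + 4×4 + 6×4 + 4×1 + 4×3 = 74
B: 5×0 + 7×2 + 4×4 + 4×2 + 6×0 + 4×0 + 4×1 = 42
C: 5×4 + 7×1 + 4×1 + 4×1 + 6×3 + 4×2 + 4×4 = 77
D: 5×1 + 7×3 + 4×3 + 4×3 + 6×1 + 4×3 + 4×2 = 76
E: 5×3 + 7×4 + 4×0 + 4×0 + 6×2 + 4×4 + 4×0 = 71

C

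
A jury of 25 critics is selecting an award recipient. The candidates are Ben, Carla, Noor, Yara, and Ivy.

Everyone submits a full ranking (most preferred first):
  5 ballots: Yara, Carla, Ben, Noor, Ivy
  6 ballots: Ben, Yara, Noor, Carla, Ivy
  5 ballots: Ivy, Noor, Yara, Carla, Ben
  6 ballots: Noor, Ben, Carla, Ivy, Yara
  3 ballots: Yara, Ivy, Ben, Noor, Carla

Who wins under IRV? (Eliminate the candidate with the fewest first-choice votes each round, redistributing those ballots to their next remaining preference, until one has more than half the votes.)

Yara

Round 1: Ben 6, Carla 0, Noor 6, Yara 8, Ivy 5. Carla eliminated.
Round 2: Ben 6, Noor 6, Yara 8, Ivy 5. Ivy eliminated.
Round 3: Ben 6, Noor 11, Yara 8. Ben eliminated.
Round 4: Noor 11, Yara 14. Yara has a majority (≥13).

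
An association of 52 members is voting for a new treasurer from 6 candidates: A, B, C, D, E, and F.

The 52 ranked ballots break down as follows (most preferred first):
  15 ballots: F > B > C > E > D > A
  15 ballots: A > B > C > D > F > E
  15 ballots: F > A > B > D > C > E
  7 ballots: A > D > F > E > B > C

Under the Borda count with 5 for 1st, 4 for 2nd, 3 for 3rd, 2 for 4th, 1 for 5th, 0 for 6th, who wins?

F

A: 15×0 + 15×5 + 15×4 + 7×5 = 170
B: 15×4 + 15×4 + 15×3 + 7×1 = 172
C: 15×3 + 15×3 + 15×1 + 7×0 = 105
D: 15×1 + 15×2 + 15×2 + 7×4 = 103
E: 15×2 + 15×0 + 15×0 + 7×2 = 44
F: 15×5 + 15×1 + 15×5 + 7×3 = 186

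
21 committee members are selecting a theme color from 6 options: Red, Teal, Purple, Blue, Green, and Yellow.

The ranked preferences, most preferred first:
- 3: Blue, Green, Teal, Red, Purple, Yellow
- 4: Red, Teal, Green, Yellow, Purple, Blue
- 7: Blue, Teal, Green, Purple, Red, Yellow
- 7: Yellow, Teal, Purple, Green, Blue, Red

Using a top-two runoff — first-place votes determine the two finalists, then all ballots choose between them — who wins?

Round 1 first-place votes: Red 4, Teal 0, Purple 0, Blue 10, Green 0, Yellow 7. Blue and Yellow advance.
Runoff: Blue is ranked above Yellow on 10 ballots, Yellow above Blue on 11.

Yellow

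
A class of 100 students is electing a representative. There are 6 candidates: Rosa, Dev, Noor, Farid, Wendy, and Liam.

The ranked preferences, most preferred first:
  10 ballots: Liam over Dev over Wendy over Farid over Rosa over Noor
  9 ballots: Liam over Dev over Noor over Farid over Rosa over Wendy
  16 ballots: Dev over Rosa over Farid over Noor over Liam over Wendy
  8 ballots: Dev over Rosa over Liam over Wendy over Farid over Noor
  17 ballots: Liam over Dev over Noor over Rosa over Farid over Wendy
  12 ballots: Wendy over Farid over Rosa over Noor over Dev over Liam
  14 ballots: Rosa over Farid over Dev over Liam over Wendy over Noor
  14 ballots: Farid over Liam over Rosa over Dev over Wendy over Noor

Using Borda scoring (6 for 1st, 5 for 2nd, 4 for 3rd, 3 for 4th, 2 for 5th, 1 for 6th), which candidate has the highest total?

Dev

Rosa: 10×2 + 9×2 + 16×5 + 8×5 + 17×3 + 12×4 + 14×6 + 14×4 = 397
Dev: 10×5 + 9×5 + 16×6 + 8×6 + 17×5 + 12×2 + 14×4 + 14×3 = 446
Noor: 10×1 + 9×4 + 16×3 + 8×1 + 17×4 + 12×3 + 14×1 + 14×1 = 234
Farid: 10×3 + 9×3 + 16×4 + 8×2 + 17×2 + 12×5 + 14×5 + 14×6 = 385
Wendy: 10×4 + 9×1 + 16×1 + 8×3 + 17×1 + 12×6 + 14×2 + 14×2 = 234
Liam: 10×6 + 9×6 + 16×2 + 8×4 + 17×6 + 12×1 + 14×3 + 14×5 = 404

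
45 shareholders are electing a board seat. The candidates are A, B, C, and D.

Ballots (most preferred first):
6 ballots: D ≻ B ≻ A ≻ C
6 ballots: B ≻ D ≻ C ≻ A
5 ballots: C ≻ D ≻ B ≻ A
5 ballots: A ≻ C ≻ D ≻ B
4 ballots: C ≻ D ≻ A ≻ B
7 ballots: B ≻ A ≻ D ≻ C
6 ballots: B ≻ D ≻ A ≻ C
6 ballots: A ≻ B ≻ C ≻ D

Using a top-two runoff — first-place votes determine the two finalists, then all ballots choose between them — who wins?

Round 1 first-place votes: A 11, B 19, C 9, D 6. B and A advance.
Runoff: B is ranked above A on 30 ballots, A above B on 15.

B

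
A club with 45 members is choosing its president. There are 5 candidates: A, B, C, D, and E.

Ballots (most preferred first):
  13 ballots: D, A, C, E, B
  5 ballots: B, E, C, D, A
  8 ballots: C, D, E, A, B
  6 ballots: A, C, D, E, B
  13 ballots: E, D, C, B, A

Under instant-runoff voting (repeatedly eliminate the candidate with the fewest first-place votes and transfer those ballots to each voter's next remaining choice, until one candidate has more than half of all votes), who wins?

C

Round 1: A 6, B 5, C 8, D 13, E 13. B eliminated.
Round 2: A 6, C 8, D 13, E 18. A eliminated.
Round 3: C 14, D 13, E 18. D eliminated.
Round 4: C 27, E 18. C has a majority (≥23).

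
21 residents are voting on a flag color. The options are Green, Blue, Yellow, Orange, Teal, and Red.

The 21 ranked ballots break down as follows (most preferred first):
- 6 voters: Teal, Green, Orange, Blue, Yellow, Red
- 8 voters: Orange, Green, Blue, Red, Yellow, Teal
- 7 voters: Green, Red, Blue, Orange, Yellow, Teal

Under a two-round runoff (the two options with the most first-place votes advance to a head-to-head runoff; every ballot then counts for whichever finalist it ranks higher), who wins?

Round 1 first-place votes: Green 7, Blue 0, Yellow 0, Orange 8, Teal 6, Red 0. Orange and Green advance.
Runoff: Orange is ranked above Green on 8 ballots, Green above Orange on 13.

Green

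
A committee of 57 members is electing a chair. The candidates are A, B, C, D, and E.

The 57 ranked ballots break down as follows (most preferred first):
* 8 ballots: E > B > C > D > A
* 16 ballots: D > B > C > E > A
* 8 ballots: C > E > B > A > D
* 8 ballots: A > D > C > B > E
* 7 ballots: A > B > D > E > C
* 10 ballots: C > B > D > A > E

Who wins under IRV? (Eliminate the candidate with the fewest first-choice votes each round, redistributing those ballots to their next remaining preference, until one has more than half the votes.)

Round 1: A 15, B 0, C 18, D 16, E 8. B eliminated.
Round 2: A 15, C 18, D 16, E 8. E eliminated.
Round 3: A 15, C 26, D 16. A eliminated.
Round 4: C 26, D 31. D has a majority (≥29).

D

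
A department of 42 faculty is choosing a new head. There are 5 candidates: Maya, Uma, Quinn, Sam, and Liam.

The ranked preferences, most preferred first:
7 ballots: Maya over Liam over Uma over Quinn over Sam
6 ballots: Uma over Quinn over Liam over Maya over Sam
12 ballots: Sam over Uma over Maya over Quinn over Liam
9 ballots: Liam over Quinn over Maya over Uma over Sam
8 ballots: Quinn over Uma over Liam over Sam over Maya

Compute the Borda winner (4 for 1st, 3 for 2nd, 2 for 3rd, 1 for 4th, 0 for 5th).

Maya: 7×4 + 6×1 + 12×2 + 9×2 + 8×0 = 76
Uma: 7×2 + 6×4 + 12×3 + 9×1 + 8×3 = 107
Quinn: 7×1 + 6×3 + 12×1 + 9×3 + 8×4 = 96
Sam: 7×0 + 6×0 + 12×4 + 9×0 + 8×1 = 56
Liam: 7×3 + 6×2 + 12×0 + 9×4 + 8×2 = 85

Uma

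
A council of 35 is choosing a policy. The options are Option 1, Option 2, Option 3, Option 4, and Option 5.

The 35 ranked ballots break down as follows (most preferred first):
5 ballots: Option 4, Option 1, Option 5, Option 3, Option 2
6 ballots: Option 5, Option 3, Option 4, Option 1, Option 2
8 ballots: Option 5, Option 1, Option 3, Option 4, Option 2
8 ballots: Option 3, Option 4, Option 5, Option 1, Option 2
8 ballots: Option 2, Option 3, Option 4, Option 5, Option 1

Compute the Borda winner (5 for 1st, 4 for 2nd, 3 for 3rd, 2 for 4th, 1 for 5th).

Option 3

Option 1: 5×4 + 6×2 + 8×4 + 8×2 + 8×1 = 88
Option 2: 5×1 + 6×1 + 8×1 + 8×1 + 8×5 = 67
Option 3: 5×2 + 6×4 + 8×3 + 8×5 + 8×4 = 130
Option 4: 5×5 + 6×3 + 8×2 + 8×4 + 8×3 = 115
Option 5: 5×3 + 6×5 + 8×5 + 8×3 + 8×2 = 125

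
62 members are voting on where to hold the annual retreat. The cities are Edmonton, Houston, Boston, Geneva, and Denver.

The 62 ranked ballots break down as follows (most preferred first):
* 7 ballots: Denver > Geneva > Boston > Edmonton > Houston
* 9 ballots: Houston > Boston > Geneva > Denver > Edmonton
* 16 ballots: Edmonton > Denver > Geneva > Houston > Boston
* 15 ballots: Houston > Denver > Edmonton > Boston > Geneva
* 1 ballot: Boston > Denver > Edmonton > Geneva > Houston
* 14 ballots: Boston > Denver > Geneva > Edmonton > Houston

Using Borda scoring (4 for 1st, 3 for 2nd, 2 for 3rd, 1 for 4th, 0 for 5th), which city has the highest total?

Denver

Edmonton: 7×1 + 9×0 + 16×4 + 15×2 + 1×2 + 14×1 = 117
Houston: 7×0 + 9×4 + 16×1 + 15×4 + 1×0 + 14×0 = 112
Boston: 7×2 + 9×3 + 16×0 + 15×1 + 1×4 + 14×4 = 116
Geneva: 7×3 + 9×2 + 16×2 + 15×0 + 1×1 + 14×2 = 100
Denver: 7×4 + 9×1 + 16×3 + 15×3 + 1×3 + 14×3 = 175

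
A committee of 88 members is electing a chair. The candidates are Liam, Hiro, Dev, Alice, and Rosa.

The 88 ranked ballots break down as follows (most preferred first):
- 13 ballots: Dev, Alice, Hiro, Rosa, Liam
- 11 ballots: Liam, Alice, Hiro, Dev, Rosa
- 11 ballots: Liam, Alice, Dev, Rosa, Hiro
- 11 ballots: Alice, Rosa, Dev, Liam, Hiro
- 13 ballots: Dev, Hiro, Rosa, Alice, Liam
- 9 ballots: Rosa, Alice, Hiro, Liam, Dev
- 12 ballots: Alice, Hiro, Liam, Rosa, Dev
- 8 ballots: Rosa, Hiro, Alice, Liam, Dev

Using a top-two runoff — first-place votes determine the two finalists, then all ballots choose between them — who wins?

Round 1 first-place votes: Liam 22, Hiro 0, Dev 26, Alice 23, Rosa 17. Dev and Alice advance.
Runoff: Dev is ranked above Alice on 26 ballots, Alice above Dev on 62.

Alice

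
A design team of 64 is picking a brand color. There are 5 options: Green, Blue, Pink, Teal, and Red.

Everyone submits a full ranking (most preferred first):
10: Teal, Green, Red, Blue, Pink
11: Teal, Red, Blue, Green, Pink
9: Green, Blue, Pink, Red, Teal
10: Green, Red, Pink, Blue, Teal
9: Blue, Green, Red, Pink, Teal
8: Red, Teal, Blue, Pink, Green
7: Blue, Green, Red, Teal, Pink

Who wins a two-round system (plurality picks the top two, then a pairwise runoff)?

Green

Round 1 first-place votes: Green 19, Blue 16, Pink 0, Teal 21, Red 8. Teal and Green advance.
Runoff: Teal is ranked above Green on 29 ballots, Green above Teal on 35.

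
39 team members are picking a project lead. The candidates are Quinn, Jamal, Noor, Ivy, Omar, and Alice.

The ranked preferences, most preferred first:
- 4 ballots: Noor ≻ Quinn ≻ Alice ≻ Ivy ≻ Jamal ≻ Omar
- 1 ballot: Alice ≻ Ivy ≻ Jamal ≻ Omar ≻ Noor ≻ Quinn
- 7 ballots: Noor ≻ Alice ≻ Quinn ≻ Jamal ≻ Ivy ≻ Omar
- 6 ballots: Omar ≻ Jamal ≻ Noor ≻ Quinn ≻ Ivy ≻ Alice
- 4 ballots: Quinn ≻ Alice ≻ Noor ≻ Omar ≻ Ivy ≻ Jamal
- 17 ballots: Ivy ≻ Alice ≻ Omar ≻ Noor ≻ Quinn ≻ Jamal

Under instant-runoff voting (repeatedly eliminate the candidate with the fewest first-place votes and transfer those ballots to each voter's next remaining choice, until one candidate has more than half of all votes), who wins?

Noor

Round 1: Quinn 4, Jamal 0, Noor 11, Ivy 17, Omar 6, Alice 1. Jamal eliminated.
Round 2: Quinn 4, Noor 11, Ivy 17, Omar 6, Alice 1. Alice eliminated.
Round 3: Quinn 4, Noor 11, Ivy 18, Omar 6. Quinn eliminated.
Round 4: Noor 15, Ivy 18, Omar 6. Omar eliminated.
Round 5: Noor 21, Ivy 18. Noor has a majority (≥20).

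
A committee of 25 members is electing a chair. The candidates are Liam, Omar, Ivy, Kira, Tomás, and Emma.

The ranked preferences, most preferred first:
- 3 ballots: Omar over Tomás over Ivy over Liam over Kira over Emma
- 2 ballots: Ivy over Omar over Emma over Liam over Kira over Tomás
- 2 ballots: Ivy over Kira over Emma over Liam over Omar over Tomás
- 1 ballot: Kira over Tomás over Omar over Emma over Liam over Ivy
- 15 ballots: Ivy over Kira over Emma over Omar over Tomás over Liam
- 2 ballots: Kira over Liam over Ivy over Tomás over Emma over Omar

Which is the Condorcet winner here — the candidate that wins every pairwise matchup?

Ivy vs Liam: 22–3
Ivy vs Omar: 21–4
Ivy vs Kira: 22–3
Ivy vs Tomás: 21–4
Ivy vs Emma: 24–1
Ivy beats every other candidate.

Ivy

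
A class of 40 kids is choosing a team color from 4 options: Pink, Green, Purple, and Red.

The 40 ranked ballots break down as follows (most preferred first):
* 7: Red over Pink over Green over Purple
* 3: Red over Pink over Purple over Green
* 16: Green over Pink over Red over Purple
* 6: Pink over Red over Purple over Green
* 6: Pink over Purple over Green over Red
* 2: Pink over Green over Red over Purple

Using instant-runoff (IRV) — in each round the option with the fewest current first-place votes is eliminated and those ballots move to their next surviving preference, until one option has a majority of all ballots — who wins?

Round 1: Pink 14, Green 16, Purple 0, Red 10. Purple eliminated.
Round 2: Pink 14, Green 16, Red 10. Red eliminated.
Round 3: Pink 24, Green 16. Pink has a majority (≥21).

Pink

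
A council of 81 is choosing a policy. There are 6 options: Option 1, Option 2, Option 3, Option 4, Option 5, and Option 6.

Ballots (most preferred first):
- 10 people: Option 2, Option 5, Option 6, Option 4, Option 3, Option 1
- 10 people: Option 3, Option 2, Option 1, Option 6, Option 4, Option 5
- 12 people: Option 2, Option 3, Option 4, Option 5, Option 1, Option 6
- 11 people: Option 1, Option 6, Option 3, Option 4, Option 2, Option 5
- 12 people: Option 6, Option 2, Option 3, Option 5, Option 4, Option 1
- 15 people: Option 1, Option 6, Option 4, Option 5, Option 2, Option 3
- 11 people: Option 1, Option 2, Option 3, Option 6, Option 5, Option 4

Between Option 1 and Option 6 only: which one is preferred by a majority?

Option 1

Option 1 is ranked above Option 6 on 59 ballots; Option 6 above Option 1 on 22.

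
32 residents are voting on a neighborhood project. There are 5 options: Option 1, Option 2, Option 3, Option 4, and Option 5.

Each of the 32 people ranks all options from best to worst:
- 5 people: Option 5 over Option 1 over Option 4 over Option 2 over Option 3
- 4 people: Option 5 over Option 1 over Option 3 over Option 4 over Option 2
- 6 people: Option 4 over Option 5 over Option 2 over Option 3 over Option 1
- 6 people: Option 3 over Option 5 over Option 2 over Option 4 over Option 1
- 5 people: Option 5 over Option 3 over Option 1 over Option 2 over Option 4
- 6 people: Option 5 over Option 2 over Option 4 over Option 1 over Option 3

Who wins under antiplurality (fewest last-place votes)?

Option 5

Last-place votes: Option 1 12, Option 2 4, Option 3 11, Option 4 5, Option 5 0.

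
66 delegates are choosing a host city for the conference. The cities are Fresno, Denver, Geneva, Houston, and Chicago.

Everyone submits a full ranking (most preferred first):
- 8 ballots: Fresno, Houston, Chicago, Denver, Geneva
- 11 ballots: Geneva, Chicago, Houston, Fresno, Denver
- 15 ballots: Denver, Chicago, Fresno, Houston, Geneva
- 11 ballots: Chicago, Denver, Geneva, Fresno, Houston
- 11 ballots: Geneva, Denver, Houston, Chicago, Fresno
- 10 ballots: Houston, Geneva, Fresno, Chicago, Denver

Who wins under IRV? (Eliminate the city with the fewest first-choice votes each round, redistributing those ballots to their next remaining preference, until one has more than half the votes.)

Round 1: Fresno 8, Denver 15, Geneva 22, Houston 10, Chicago 11. Fresno eliminated.
Round 2: Denver 15, Geneva 22, Houston 18, Chicago 11. Chicago eliminated.
Round 3: Denver 26, Geneva 22, Houston 18. Houston eliminated.
Round 4: Denver 34, Geneva 32. Denver has a majority (≥34).

Denver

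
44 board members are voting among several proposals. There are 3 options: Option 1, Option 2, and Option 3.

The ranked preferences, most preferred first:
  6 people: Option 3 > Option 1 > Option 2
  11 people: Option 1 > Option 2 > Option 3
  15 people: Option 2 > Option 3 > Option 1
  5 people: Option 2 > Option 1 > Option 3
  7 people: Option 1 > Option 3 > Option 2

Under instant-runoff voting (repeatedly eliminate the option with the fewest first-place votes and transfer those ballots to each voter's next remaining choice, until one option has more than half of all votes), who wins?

Round 1: Option 1 18, Option 2 20, Option 3 6. Option 3 eliminated.
Round 2: Option 1 24, Option 2 20. Option 1 has a majority (≥23).

Option 1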